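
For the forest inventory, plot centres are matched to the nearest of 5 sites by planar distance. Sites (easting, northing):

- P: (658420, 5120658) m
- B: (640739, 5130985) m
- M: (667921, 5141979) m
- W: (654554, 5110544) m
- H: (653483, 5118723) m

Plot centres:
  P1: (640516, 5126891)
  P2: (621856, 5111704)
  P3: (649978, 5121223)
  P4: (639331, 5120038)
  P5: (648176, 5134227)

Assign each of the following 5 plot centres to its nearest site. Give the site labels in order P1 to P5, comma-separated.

P1 → B (d²=16810565.00)
P2 → B (d²=728324650.00)
P3 → H (d²=18535025.00)
P4 → B (d²=121819273.00)
P5 → B (d²=65819533.00)

B, B, H, B, B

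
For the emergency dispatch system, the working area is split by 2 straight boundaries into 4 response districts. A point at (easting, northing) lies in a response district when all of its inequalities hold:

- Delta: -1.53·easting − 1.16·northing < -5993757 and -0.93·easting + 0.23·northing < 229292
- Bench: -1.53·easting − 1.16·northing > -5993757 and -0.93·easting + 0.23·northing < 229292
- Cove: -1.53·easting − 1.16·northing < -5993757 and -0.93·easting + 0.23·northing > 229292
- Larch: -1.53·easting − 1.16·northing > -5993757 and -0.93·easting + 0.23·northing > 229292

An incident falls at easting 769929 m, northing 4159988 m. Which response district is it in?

Cove

-1.53·769929 − 1.16·4159988 = -6003577.450, which is < -5993757
-0.93·769929 + 0.23·4159988 = 240763.270, which is > 229292
This sign pattern matches Cove.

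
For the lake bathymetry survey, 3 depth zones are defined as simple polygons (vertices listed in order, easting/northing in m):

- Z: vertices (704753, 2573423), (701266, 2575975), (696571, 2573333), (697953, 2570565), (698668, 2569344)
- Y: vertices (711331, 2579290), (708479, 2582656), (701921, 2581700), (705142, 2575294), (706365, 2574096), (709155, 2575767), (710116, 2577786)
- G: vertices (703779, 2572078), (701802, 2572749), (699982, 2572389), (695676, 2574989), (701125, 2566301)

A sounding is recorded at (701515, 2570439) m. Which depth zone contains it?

G

Cast a ray rightward from (701515, 2570439). For each polygon, the edges (by vertex number in listed order) whose endpoints lie on opposite sides of northing = 2570439, where each meets that height, and whether that is right or left of the point:
Z: 4–5 at easting≈698026.8 (left), 5–1 at easting≈700301.5 (left) → 0 crossings.
Y: no edge straddles that height → 0 crossings.
G: 4–5 at easting≈698529.7 (left), 5–1 at easting≈703026.0 (right) → 1 crossing.
Only G has an odd count, so the point is inside G.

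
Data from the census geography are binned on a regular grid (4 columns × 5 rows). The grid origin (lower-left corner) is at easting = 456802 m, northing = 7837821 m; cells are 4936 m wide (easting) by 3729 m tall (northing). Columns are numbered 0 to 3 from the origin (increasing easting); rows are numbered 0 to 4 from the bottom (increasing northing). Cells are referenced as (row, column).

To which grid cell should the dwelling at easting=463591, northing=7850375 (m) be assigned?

(3, 1)

Column index: ⌊(463591 − 456802) / 4936⌋ = ⌊1.375⌋ = 1
Row offset from origin: ⌊(7850375 − 7837821) / 3729⌋ = ⌊3.367⌋ = 3 → row 3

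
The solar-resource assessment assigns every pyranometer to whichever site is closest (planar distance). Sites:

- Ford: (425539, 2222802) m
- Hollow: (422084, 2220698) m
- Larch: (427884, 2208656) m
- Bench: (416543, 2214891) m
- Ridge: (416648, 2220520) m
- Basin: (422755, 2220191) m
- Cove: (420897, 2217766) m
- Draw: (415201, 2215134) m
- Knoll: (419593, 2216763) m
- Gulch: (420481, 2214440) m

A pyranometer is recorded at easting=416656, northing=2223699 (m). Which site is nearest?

Squared distances to each site:
Ford: 79712298.000; Hollow: 38469185.000; Larch: 352359833.000; Bench: 77593633.000; Ridge: 10106105.000; Basin: 49503865.000; Cove: 53186570.000; Draw: 75476250.000; Knoll: 56734065.000; Gulch: 100359706.000.
Minimum at Ridge.

Ridge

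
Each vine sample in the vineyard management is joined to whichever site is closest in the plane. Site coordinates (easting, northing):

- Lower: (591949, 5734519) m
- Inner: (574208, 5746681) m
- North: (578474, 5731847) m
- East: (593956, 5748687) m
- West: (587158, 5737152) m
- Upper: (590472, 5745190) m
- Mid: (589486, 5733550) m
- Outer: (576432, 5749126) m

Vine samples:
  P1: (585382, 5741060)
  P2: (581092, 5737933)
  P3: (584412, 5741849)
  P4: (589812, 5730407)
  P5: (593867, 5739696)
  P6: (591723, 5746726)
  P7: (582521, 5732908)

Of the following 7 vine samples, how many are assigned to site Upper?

P1 → West
P2 → West
P3 → West
P4 → Mid
P5 → Lower
P6 → Upper
P7 → North
1 of the 7 goes to Upper.

1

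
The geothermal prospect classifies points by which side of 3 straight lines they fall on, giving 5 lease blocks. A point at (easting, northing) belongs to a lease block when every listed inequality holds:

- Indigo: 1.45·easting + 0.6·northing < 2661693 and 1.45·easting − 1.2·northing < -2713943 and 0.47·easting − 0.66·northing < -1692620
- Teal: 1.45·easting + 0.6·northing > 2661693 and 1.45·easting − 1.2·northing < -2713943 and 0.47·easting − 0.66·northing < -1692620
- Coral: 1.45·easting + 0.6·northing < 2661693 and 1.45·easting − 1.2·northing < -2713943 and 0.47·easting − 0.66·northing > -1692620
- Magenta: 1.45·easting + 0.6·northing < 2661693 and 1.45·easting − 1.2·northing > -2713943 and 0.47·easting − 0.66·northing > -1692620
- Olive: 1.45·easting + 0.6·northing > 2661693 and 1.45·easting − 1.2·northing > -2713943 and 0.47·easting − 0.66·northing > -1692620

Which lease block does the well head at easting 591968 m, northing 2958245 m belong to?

1.45·591968 + 0.6·2958245 = 2633300.600, which is < 2661693
1.45·591968 − 1.2·2958245 = -2691540.400, which is > -2713943
0.47·591968 − 0.66·2958245 = -1674216.740, which is > -1692620
This sign pattern matches Magenta.

Magenta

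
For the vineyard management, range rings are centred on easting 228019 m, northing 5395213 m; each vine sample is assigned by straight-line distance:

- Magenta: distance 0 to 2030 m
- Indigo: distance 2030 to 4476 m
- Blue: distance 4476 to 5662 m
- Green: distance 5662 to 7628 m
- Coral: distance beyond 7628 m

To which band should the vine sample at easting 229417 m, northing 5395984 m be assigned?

Magenta

Distance = √((229417−228019)² + (5395984−5395213)²) = √(1954404.000 + 594441.000) = 1596.510 m.
0 ≤ 1596.510 < 2030 → Magenta.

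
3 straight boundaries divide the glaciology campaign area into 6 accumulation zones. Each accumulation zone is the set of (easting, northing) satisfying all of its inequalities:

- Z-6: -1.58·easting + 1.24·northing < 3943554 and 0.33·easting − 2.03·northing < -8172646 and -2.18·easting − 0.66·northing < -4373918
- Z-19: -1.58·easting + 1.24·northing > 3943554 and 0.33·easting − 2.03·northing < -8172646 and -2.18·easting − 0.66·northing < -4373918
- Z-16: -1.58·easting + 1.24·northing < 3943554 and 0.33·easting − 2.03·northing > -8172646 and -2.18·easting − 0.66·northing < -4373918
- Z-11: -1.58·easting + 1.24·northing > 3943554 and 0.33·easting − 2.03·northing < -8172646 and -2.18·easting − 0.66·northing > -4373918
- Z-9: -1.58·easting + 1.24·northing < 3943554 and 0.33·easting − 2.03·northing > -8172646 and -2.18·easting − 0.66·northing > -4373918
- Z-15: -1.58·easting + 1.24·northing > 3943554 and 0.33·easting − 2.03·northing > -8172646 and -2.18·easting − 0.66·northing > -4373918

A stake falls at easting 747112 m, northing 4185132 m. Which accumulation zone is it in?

-1.58·747112 + 1.24·4185132 = 4009126.720, which is > 3943554
0.33·747112 − 2.03·4185132 = -8249271.000, which is < -8172646
-2.18·747112 − 0.66·4185132 = -4390891.280, which is < -4373918
This sign pattern matches Z-19.

Z-19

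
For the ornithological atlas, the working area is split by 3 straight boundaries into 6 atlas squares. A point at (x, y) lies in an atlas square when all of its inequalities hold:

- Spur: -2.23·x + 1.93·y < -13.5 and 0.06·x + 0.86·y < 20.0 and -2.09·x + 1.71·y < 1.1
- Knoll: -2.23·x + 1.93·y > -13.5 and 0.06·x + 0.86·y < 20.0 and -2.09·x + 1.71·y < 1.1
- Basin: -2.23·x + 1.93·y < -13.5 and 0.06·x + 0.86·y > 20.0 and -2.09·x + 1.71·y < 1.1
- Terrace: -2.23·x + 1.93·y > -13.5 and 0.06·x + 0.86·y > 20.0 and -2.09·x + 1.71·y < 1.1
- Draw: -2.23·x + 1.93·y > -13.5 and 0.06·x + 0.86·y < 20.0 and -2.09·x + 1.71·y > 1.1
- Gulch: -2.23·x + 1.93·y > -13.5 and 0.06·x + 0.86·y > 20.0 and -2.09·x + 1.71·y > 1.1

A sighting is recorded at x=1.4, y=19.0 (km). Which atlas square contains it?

-2.23·1.4 + 1.93·19.0 = 33.548, which is > -13.5
0.06·1.4 + 0.86·19.0 = 16.424, which is < 20.0
-2.09·1.4 + 1.71·19.0 = 29.564, which is > 1.1
This sign pattern matches Draw.

Draw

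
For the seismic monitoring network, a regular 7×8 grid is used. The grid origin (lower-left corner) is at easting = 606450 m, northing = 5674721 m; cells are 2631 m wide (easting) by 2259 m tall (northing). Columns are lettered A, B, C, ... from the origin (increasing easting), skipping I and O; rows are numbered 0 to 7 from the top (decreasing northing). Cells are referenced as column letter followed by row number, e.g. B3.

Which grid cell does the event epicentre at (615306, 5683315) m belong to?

Column index: ⌊(615306 − 606450) / 2631⌋ = ⌊3.366⌋ = 3 → column D
Row offset from origin: ⌊(5683315 − 5674721) / 2259⌋ = ⌊3.804⌋ = 3 → row 4 (counted from top)

D4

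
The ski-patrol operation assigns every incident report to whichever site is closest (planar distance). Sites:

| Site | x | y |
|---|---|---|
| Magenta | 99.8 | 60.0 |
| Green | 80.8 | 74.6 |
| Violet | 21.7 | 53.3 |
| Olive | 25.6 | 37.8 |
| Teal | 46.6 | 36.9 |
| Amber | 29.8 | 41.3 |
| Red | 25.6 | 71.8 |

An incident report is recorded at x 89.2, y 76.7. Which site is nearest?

Green

Squared distances to each site:
Magenta: 391.250; Green: 74.970; Violet: 5103.810; Olive: 5558.170; Teal: 3398.800; Amber: 4781.520; Red: 4068.970.
Minimum at Green.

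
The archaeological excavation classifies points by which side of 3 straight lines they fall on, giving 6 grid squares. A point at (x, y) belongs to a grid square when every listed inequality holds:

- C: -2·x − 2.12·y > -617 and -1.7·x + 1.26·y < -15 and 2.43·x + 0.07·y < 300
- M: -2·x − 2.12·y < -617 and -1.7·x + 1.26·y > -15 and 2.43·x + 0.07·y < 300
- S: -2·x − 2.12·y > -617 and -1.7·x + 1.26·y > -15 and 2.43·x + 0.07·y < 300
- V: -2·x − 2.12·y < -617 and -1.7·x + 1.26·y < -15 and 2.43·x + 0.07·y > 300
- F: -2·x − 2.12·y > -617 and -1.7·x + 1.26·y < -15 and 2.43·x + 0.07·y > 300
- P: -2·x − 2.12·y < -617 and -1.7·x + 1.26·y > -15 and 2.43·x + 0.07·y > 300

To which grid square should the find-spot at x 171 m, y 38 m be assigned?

-2·171 − 2.12·38 = -422.560, which is > -617
-1.7·171 + 1.26·38 = -242.820, which is < -15
2.43·171 + 0.07·38 = 418.190, which is > 300
This sign pattern matches F.

F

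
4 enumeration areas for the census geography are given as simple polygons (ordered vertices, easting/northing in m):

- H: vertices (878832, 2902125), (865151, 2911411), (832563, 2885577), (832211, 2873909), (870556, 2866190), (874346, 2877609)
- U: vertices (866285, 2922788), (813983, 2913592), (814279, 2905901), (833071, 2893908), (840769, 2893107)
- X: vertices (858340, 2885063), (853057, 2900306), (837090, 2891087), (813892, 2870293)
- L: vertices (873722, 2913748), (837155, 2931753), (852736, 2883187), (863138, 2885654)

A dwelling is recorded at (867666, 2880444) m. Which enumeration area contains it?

Cast a ray rightward from (867666, 2880444). For each polygon, the edges (by vertex number in listed order) whose endpoints lie on opposite sides of northing = 2880444, where each meets that height, and whether that is right or left of the point:
H: 3–4 at easting≈832408.1 (left), 6–1 at easting≈874864.8 (right) → 1 crossing.
U: no edge straddles that height → 0 crossings.
X: 3–4 at easting≈825216.6 (left), 4–1 at easting≈844439.8 (left) → 0 crossings.
L: no edge straddles that height → 0 crossings.
Only H has an odd count, so the point is inside H.

H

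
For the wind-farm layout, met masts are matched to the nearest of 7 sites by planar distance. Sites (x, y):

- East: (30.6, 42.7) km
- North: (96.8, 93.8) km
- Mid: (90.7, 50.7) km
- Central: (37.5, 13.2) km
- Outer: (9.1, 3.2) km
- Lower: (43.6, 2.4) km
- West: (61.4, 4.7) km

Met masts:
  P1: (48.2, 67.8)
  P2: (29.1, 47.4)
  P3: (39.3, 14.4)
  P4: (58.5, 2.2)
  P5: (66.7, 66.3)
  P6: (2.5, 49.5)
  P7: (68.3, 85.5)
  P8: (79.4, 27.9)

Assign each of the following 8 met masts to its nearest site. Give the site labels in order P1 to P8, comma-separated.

East, East, Central, West, Mid, East, North, Mid

P1 → East (d²=939.77)
P2 → East (d²=24.34)
P3 → Central (d²=4.68)
P4 → West (d²=14.66)
P5 → Mid (d²=819.36)
P6 → East (d²=835.85)
P7 → North (d²=881.14)
P8 → Mid (d²=647.53)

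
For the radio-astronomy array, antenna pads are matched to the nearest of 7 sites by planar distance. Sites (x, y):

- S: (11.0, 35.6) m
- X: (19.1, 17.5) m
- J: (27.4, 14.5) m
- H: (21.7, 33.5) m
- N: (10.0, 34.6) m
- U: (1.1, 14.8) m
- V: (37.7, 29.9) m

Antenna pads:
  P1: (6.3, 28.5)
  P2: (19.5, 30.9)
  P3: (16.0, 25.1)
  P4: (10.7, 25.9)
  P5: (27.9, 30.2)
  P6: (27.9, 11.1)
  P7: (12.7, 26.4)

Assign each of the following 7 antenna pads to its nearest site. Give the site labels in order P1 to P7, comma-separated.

N, H, X, N, H, J, N

P1 → N (d²=50.90)
P2 → H (d²=11.60)
P3 → X (d²=67.37)
P4 → N (d²=76.18)
P5 → H (d²=49.33)
P6 → J (d²=11.81)
P7 → N (d²=74.53)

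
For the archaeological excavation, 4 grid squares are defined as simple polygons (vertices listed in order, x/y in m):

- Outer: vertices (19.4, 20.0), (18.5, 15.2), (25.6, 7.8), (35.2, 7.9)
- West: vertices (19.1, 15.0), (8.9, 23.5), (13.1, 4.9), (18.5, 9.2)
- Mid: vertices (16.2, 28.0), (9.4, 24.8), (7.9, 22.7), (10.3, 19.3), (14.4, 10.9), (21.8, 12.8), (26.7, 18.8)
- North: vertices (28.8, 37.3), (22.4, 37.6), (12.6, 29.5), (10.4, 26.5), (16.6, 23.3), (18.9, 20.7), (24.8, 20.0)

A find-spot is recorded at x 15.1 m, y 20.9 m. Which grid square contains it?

Cast a ray rightward from (15.1, 20.9). For each polygon, the edges (by vertex number in listed order) whose endpoints lie on opposite sides of y = 20.9, where each meets that height, and whether that is right or left of the point:
Outer: no edge straddles that height → 0 crossings.
West: 1–2 at x≈12.02 (left), 2–3 at x≈9.49 (left) → 0 crossings.
Mid: 3–4 at x≈9.17 (left), 7–1 at x≈24.30 (right) → 1 crossing.
North: 5–6 at x≈18.72 (right), 7–1 at x≈25.01 (right) → 2 crossings.
Only Mid has an odd count, so the point is inside Mid.

Mid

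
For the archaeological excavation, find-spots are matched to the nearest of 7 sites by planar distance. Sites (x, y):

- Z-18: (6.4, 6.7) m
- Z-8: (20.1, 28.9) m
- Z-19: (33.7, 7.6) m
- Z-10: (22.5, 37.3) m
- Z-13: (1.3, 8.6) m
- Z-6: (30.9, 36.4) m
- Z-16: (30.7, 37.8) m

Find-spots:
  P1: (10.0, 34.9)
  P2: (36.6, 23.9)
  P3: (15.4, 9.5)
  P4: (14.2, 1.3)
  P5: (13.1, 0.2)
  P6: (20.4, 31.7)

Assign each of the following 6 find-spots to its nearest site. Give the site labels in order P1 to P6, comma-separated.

P1 → Z-8 (d²=138.01)
P2 → Z-6 (d²=188.74)
P3 → Z-18 (d²=88.84)
P4 → Z-18 (d²=90.00)
P5 → Z-18 (d²=87.14)
P6 → Z-8 (d²=7.93)

Z-8, Z-6, Z-18, Z-18, Z-18, Z-8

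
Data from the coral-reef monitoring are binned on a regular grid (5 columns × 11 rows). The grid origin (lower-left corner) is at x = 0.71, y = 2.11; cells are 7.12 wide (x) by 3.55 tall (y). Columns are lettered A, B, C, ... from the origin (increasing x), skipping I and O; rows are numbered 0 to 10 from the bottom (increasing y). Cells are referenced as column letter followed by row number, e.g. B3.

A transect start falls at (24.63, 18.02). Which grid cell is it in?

Column index: ⌊(24.63 − 0.71) / 7.12⌋ = ⌊3.360⌋ = 3 → column D
Row offset from origin: ⌊(18.02 − 2.11) / 3.55⌋ = ⌊4.482⌋ = 4 → row 4

D4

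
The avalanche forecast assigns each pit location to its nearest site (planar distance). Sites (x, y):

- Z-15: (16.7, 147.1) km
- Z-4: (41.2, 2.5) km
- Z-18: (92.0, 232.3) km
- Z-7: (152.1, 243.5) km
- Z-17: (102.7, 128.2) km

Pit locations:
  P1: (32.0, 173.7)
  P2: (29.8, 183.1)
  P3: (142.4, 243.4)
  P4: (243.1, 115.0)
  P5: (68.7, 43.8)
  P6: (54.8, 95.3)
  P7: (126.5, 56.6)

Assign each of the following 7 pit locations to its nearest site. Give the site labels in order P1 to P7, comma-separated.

Z-15, Z-15, Z-7, Z-17, Z-4, Z-17, Z-17

P1 → Z-15 (d²=941.65)
P2 → Z-15 (d²=1467.61)
P3 → Z-7 (d²=94.10)
P4 → Z-17 (d²=19886.40)
P5 → Z-4 (d²=2461.94)
P6 → Z-17 (d²=3376.82)
P7 → Z-17 (d²=5693.00)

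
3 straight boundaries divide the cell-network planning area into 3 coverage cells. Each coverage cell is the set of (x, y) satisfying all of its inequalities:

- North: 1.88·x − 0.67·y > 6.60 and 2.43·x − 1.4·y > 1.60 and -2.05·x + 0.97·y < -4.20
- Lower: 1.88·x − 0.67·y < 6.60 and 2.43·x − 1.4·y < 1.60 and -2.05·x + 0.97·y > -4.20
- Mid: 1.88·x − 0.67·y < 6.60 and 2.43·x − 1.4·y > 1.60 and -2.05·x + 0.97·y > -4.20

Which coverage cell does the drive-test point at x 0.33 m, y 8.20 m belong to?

Lower

1.88·0.33 − 0.67·8.20 = -4.874, which is < 6.60
2.43·0.33 − 1.4·8.20 = -10.678, which is < 1.60
-2.05·0.33 + 0.97·8.20 = 7.277, which is > -4.20
This sign pattern matches Lower.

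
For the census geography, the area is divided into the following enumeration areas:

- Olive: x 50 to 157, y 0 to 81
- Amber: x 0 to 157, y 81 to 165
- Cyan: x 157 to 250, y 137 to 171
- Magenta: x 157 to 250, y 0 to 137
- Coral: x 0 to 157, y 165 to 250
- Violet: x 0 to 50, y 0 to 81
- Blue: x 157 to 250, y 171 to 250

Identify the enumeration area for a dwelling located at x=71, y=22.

The point has x = 71 and y = 22.
Only Olive satisfies 50 ≤ x ≤ 157 and 0 ≤ y ≤ 81.

Olive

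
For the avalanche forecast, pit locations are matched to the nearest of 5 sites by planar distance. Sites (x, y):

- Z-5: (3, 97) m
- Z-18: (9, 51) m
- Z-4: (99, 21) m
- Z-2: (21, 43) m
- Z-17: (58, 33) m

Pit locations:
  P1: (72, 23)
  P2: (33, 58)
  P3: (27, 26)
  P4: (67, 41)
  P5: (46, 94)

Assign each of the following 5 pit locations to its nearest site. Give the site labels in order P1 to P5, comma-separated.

P1 → Z-17 (d²=296.00)
P2 → Z-2 (d²=369.00)
P3 → Z-2 (d²=325.00)
P4 → Z-17 (d²=145.00)
P5 → Z-5 (d²=1858.00)

Z-17, Z-2, Z-2, Z-17, Z-5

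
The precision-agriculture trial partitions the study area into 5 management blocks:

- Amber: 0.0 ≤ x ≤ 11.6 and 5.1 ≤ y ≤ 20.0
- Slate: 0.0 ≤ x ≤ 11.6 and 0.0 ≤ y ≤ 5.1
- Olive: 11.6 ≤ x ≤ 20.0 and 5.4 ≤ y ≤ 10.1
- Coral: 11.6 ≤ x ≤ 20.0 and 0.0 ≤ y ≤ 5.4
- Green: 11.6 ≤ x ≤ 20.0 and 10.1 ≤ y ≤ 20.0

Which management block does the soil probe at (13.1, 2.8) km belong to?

Coral

The point has x = 13.1 and y = 2.8.
Only Coral satisfies 11.6 ≤ x ≤ 20.0 and 0.0 ≤ y ≤ 5.4.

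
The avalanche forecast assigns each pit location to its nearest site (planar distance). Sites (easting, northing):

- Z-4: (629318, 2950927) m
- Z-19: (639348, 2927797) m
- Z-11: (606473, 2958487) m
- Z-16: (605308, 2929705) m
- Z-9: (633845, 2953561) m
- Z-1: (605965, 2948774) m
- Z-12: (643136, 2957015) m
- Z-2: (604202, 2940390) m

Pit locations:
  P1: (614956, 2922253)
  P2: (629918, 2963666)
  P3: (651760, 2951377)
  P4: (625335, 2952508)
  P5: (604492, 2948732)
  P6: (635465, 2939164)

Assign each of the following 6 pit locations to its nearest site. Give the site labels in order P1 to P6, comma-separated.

Z-16, Z-9, Z-12, Z-4, Z-1, Z-19

P1 → Z-16 (d²=148616208.00)
P2 → Z-9 (d²=117532354.00)
P3 → Z-12 (d²=106160420.00)
P4 → Z-4 (d²=18363850.00)
P5 → Z-1 (d²=2171493.00)
P6 → Z-19 (d²=144286378.00)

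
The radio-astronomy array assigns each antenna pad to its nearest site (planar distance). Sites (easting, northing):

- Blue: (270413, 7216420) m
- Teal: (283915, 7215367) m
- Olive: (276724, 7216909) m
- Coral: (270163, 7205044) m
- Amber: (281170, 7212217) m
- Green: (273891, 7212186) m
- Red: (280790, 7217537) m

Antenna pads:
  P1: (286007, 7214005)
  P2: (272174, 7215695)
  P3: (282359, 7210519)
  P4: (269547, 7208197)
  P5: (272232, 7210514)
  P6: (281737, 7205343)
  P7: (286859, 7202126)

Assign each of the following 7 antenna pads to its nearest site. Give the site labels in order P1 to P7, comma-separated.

P1 → Teal (d²=6231508.00)
P2 → Blue (d²=3626746.00)
P3 → Amber (d²=4296925.00)
P4 → Coral (d²=10320865.00)
P5 → Green (d²=5547865.00)
P6 → Amber (d²=47573365.00)
P7 → Amber (d²=134193002.00)

Teal, Blue, Amber, Coral, Green, Amber, Amber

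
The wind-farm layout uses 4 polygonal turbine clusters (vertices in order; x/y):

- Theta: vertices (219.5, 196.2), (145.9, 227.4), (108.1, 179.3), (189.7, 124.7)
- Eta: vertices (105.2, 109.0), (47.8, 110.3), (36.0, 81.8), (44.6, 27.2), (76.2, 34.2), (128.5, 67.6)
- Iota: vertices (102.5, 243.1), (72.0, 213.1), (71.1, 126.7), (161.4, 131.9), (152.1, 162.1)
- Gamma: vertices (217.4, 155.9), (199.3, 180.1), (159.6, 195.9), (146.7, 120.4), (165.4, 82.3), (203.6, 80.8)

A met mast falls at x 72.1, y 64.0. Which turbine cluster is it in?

Cast a ray rightward from (72.1, 64.0). For each polygon, the edges (by vertex number in listed order) whose endpoints lie on opposite sides of y = 64.0, where each meets that height, and whether that is right or left of the point:
Theta: no edge straddles that height → 0 crossings.
Eta: 3–4 at x≈38.80 (left), 5–6 at x≈122.86 (right) → 1 crossing.
Iota: no edge straddles that height → 0 crossings.
Gamma: no edge straddles that height → 0 crossings.
Only Eta has an odd count, so the point is inside Eta.

Eta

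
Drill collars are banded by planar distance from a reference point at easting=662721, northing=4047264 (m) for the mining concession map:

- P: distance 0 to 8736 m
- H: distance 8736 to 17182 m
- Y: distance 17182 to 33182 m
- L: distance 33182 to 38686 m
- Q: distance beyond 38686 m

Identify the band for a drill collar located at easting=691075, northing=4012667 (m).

Q

Distance = √((691075−662721)² + (4012667−4047264)²) = √(803949316.000 + 1196952409.000) = 44731.440 m.
38686 ≤ 44731.440 < ∞ → Q.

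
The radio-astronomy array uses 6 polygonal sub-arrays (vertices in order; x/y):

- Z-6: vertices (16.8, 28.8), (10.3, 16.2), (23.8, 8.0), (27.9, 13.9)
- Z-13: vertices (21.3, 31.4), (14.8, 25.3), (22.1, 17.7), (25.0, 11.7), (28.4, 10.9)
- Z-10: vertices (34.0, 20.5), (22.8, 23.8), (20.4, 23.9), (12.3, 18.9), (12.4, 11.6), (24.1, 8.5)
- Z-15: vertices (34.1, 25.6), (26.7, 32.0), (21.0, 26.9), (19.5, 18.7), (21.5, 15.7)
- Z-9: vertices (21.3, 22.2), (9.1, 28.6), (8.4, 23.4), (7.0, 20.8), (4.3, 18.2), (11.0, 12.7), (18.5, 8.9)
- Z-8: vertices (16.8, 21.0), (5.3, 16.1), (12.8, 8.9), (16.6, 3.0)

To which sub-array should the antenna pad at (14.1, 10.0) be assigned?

Cast a ray rightward from (14.1, 10.0). For each polygon, the edges (by vertex number in listed order) whose endpoints lie on opposite sides of y = 10.0, where each meets that height, and whether that is right or left of the point:
Z-6: 2–3 at x≈20.51 (right), 3–4 at x≈25.19 (right) → 2 crossings.
Z-13: no edge straddles that height → 0 crossings.
Z-10: 5–6 at x≈18.44 (right), 6–1 at x≈25.34 (right) → 2 crossings.
Z-15: no edge straddles that height → 0 crossings.
Z-9: 6–7 at x≈16.33 (right), 7–1 at x≈18.73 (right) → 2 crossings.
Z-8: 2–3 at x≈11.65 (left), 4–1 at x≈16.68 (right) → 1 crossing.
Only Z-8 has an odd count, so the point is inside Z-8.

Z-8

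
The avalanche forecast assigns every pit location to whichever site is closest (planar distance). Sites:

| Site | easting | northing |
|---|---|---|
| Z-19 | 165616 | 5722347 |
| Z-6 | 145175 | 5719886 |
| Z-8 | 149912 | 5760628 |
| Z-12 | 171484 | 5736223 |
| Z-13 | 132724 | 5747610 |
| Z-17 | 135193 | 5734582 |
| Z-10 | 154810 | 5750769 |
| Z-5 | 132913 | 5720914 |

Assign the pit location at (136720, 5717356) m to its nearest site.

Z-5

Squared distances to each site:
Z-19: 859888897.000; Z-6: 77887925.000; Z-8: 2046494848.000; Z-12: 1564499385.000; Z-13: 931272532.000; Z-17: 299066805.000; Z-10: 1443676669.000; Z-5: 27152613.000.
Minimum at Z-5.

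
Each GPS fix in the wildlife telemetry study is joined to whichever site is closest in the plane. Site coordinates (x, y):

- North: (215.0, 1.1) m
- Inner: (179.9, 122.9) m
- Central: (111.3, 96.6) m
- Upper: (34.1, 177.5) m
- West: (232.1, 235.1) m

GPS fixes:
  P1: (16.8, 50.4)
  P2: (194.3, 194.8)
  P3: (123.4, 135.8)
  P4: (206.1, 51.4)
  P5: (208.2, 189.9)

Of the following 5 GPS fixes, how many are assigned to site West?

P1 → Central
P2 → West
P3 → Central
P4 → North
P5 → West
2 of the 5 go to West.

2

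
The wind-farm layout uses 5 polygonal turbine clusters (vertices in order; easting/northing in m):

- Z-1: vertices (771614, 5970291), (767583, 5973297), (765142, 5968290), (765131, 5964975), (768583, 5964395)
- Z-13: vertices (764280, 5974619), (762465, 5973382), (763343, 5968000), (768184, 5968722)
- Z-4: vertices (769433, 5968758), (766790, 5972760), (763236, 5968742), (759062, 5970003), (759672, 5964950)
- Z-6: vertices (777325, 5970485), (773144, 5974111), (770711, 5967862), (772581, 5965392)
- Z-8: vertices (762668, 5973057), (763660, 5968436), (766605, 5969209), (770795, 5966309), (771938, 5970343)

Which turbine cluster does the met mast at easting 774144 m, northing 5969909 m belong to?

Z-6

Cast a ray rightward from (774144, 5969909). For each polygon, the edges (by vertex number in listed order) whose endpoints lie on opposite sides of northing = 5969909, where each meets that height, and whether that is right or left of the point:
Z-1: 2–3 at easting≈765931.3 (left), 5–1 at easting≈771417.6 (left) → 0 crossings.
Z-13: 2–3 at easting≈763031.6 (left), 4–1 at easting≈767398.2 (left) → 0 crossings.
Z-4: 1–2 at easting≈768672.9 (left), 2–3 at easting≈764268.2 (left), 3–4 at easting≈759373.1 (left), 4–5 at easting≈759073.3 (left) → 0 crossings.
Z-6: 2–3 at easting≈771508.0 (left), 4–1 at easting≈776788.5 (right) → 1 crossing.
Z-8: 1–2 at easting≈763343.8 (left), 4–5 at easting≈771815.0 (left) → 0 crossings.
Only Z-6 has an odd count, so the point is inside Z-6.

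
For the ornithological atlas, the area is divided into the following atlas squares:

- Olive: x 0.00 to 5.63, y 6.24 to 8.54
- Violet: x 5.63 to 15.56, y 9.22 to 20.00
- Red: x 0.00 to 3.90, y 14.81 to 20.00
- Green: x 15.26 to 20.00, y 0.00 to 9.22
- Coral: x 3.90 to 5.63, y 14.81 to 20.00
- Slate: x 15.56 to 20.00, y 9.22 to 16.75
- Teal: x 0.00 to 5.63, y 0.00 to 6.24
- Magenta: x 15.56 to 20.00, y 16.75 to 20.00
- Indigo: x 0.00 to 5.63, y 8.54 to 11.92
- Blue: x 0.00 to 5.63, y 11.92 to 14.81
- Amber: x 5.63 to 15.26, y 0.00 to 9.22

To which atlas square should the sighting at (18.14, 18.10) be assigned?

Magenta

The point has x = 18.14 and y = 18.10.
Only Magenta satisfies 15.56 ≤ x ≤ 20.00 and 16.75 ≤ y ≤ 20.00.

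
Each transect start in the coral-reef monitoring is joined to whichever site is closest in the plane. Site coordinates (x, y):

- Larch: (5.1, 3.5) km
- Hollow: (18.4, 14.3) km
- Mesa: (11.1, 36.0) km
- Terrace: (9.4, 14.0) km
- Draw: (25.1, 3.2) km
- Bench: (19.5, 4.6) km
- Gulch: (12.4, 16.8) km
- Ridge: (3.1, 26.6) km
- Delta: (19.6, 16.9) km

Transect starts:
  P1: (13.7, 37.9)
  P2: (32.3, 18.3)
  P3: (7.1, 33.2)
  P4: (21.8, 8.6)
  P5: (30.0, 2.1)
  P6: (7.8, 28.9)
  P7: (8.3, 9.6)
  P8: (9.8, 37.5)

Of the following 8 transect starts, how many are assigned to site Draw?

1

P1 → Mesa
P2 → Delta
P3 → Mesa
P4 → Bench
P5 → Draw
P6 → Ridge
P7 → Terrace
P8 → Mesa
1 of the 8 goes to Draw.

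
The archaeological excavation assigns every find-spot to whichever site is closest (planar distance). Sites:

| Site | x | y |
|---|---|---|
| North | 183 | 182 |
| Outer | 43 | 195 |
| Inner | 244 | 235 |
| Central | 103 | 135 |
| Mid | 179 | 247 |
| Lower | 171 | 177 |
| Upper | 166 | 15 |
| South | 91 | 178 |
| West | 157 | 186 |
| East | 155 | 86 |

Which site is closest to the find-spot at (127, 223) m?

West

Squared distances to each site:
North: 4817.000; Outer: 7840.000; Inner: 13833.000; Central: 8320.000; Mid: 3280.000; Lower: 4052.000; Upper: 44785.000; South: 3321.000; West: 2269.000; East: 19553.000.
Minimum at West.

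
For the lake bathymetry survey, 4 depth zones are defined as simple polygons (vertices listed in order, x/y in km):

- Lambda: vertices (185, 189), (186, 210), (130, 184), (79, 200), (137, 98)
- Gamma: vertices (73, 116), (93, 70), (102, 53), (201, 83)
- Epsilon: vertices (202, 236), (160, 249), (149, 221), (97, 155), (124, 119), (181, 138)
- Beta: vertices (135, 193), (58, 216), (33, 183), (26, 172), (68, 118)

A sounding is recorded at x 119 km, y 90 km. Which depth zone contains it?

Gamma

Cast a ray rightward from (119, 90). For each polygon, the edges (by vertex number in listed order) whose endpoints lie on opposite sides of y = 90, where each meets that height, and whether that is right or left of the point:
Lambda: no edge straddles that height → 0 crossings.
Gamma: 1–2 at x≈84.3 (left), 4–1 at x≈173.8 (right) → 1 crossing.
Epsilon: no edge straddles that height → 0 crossings.
Beta: no edge straddles that height → 0 crossings.
Only Gamma has an odd count, so the point is inside Gamma.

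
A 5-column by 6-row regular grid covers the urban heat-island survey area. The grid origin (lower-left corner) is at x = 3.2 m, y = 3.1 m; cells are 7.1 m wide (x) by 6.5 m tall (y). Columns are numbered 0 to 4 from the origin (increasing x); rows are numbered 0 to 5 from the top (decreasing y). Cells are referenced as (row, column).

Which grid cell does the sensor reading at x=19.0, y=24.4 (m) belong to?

(2, 2)

Column index: ⌊(19.0 − 3.2) / 7.1⌋ = ⌊2.225⌋ = 2
Row offset from origin: ⌊(24.4 − 3.1) / 6.5⌋ = ⌊3.277⌋ = 3 → row 2 (counted from top)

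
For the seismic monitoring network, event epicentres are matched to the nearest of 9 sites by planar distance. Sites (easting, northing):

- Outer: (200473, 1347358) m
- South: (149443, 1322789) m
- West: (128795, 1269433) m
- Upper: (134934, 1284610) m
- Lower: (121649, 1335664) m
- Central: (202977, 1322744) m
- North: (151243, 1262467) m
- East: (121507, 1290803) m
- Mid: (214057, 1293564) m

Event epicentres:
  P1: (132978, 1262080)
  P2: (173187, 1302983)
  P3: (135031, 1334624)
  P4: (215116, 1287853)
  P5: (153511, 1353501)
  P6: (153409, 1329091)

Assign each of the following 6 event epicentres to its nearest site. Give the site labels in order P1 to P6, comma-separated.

West, South, Lower, Mid, South, South

P1 → West (d²=71564098.00)
P2 → South (d²=956055172.00)
P3 → Lower (d²=180159524.00)
P4 → Mid (d²=33737002.00)
P5 → South (d²=959775568.00)
P6 → South (d²=55444360.00)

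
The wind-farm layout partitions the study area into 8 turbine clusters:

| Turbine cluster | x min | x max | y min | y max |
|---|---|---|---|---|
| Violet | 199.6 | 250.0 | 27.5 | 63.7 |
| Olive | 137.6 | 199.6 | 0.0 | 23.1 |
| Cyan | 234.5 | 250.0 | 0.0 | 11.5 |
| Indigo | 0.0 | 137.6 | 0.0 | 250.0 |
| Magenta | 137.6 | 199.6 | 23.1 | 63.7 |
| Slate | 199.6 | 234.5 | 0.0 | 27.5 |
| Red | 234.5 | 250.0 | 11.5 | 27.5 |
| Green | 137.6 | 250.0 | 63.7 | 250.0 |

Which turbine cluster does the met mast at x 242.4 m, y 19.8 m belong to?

Red

The point has x = 242.4 and y = 19.8.
Only Red satisfies 234.5 ≤ x ≤ 250.0 and 11.5 ≤ y ≤ 27.5.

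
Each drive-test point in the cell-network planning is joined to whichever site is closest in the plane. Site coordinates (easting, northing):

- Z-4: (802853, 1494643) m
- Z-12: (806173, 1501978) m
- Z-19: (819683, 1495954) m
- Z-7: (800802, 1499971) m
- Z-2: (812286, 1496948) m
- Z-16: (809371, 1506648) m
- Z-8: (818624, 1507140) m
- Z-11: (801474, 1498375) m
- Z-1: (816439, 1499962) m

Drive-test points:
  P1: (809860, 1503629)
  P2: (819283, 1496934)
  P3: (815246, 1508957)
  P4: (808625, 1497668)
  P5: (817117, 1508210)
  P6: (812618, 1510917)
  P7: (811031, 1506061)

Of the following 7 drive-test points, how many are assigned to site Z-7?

P1 → Z-16
P2 → Z-19
P3 → Z-8
P4 → Z-2
P5 → Z-8
P6 → Z-16
P7 → Z-16
0 of the 7 go to Z-7.

0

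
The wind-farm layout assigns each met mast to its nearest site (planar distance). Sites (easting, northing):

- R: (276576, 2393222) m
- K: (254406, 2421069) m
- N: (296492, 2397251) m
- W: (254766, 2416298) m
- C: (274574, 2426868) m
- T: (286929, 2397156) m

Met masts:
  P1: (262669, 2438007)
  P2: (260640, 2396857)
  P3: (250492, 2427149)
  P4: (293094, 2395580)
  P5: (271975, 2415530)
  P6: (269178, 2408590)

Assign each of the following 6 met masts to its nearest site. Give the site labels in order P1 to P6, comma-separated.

C, R, K, N, C, W

P1 → C (d²=265806346.00)
P2 → R (d²=267169321.00)
P3 → K (d²=52285796.00)
P4 → N (d²=14338645.00)
P5 → C (d²=135305045.00)
P6 → W (d²=267119008.00)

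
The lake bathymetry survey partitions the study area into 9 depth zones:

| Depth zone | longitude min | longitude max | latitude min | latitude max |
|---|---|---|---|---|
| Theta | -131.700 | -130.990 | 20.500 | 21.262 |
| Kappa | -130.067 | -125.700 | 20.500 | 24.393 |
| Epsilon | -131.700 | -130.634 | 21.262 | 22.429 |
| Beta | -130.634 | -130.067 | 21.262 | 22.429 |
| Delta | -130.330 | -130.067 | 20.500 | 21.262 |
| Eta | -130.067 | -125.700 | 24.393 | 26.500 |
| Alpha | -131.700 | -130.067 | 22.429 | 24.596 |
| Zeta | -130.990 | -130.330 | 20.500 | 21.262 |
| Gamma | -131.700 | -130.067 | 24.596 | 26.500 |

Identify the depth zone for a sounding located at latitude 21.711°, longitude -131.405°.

Epsilon

The point has longitude = -131.405 and latitude = 21.711.
Only Epsilon satisfies -131.700 ≤ longitude ≤ -130.634 and 21.262 ≤ latitude ≤ 22.429.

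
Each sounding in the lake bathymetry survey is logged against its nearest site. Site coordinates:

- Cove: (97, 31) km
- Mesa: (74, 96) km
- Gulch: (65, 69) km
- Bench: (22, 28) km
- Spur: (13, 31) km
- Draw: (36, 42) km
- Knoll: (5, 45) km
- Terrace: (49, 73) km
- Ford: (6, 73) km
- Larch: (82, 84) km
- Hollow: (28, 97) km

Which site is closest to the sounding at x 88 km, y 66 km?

Squared distances to each site:
Cove: 1306.000; Mesa: 1096.000; Gulch: 538.000; Bench: 5800.000; Spur: 6850.000; Draw: 3280.000; Knoll: 7330.000; Terrace: 1570.000; Ford: 6773.000; Larch: 360.000; Hollow: 4561.000.
Minimum at Larch.

Larch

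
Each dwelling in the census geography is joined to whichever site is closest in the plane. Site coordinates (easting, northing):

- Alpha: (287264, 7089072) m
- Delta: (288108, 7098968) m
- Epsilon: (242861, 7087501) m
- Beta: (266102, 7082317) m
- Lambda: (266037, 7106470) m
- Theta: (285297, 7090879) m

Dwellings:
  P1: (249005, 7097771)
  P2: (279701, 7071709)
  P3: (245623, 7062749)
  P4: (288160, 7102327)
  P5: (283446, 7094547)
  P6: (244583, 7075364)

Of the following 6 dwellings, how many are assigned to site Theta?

P1 → Epsilon
P2 → Beta
P3 → Epsilon
P4 → Delta
P5 → Theta
P6 → Epsilon
1 of the 6 goes to Theta.

1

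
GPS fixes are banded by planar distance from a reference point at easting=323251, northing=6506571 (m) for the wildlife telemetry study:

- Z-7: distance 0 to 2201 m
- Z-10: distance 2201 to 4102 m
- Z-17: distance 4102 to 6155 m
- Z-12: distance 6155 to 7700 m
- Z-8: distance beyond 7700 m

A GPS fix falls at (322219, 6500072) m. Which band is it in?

Z-12

Distance = √((322219−323251)² + (6500072−6506571)²) = √(1065024.000 + 42237001.000) = 6580.427 m.
6155 ≤ 6580.427 < 7700 → Z-12.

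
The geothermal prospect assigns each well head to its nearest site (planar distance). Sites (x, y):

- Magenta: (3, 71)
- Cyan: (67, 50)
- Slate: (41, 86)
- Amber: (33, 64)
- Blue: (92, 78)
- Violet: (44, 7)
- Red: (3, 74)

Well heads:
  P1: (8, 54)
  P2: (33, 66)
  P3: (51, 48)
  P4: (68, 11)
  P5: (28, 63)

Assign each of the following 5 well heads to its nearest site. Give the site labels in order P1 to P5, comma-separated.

P1 → Magenta (d²=314.00)
P2 → Amber (d²=4.00)
P3 → Cyan (d²=260.00)
P4 → Violet (d²=592.00)
P5 → Amber (d²=26.00)

Magenta, Amber, Cyan, Violet, Amber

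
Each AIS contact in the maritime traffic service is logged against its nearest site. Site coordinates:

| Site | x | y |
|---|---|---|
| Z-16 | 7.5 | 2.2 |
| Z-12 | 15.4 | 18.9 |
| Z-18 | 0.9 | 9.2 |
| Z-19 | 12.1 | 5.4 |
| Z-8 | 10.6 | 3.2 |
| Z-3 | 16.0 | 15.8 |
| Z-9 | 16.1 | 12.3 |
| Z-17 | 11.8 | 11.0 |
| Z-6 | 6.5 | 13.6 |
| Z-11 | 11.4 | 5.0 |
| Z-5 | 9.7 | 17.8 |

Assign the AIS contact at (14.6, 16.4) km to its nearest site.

Z-3

Squared distances to each site:
Z-16: 252.050; Z-12: 6.890; Z-18: 239.530; Z-19: 127.250; Z-8: 190.240; Z-3: 2.320; Z-9: 19.060; Z-17: 37.000; Z-6: 73.450; Z-11: 140.200; Z-5: 25.970.
Minimum at Z-3.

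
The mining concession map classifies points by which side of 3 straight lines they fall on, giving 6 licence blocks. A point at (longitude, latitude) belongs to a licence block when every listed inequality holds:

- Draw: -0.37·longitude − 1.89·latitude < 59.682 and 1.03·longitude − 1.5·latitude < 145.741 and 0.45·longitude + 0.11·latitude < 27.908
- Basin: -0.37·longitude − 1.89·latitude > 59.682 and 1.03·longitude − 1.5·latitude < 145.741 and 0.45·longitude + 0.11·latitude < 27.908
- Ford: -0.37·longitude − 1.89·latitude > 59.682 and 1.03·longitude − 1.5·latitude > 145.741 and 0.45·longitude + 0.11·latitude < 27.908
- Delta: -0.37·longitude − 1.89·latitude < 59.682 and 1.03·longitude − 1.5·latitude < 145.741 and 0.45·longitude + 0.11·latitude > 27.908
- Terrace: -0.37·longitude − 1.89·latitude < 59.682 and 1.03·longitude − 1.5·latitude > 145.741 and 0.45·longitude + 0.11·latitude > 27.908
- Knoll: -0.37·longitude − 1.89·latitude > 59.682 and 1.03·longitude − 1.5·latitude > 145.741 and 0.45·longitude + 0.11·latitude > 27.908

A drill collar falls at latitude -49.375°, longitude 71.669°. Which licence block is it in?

Ford

-0.37·71.669 − 1.89·-49.375 = 66.801, which is > 59.682
1.03·71.669 − 1.5·-49.375 = 147.882, which is > 145.741
0.45·71.669 + 0.11·-49.375 = 26.820, which is < 27.908
This sign pattern matches Ford.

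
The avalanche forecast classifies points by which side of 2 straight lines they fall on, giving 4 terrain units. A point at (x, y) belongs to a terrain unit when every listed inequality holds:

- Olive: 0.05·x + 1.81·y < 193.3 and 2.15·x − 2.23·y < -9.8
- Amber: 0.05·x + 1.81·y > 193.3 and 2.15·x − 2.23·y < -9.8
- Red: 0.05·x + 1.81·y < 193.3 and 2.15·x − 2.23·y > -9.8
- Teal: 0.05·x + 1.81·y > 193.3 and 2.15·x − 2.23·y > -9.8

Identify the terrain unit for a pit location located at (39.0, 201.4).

Amber

0.05·39.0 + 1.81·201.4 = 366.484, which is > 193.3
2.15·39.0 − 2.23·201.4 = -365.272, which is < -9.8
This sign pattern matches Amber.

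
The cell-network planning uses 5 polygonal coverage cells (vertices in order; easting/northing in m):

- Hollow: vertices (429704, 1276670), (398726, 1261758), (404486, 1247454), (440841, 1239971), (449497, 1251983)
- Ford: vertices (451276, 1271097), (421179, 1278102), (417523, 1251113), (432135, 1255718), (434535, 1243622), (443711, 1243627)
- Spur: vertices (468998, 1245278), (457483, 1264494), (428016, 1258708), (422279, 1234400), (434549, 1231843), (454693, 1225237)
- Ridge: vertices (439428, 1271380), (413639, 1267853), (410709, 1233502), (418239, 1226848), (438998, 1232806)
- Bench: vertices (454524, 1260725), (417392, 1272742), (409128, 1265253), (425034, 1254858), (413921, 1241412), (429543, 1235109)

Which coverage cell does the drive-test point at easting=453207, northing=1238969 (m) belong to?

Spur

Cast a ray rightward from (453207, 1238969). For each polygon, the edges (by vertex number in listed order) whose endpoints lie on opposite sides of northing = 1238969, where each meets that height, and whether that is right or left of the point:
Hollow: no edge straddles that height → 0 crossings.
Ford: no edge straddles that height → 0 crossings.
Spur: 3–4 at easting≈423357.3 (left), 6–1 at easting≈464494.7 (right) → 1 crossing.
Ridge: 2–3 at easting≈411175.3 (left), 5–1 at easting≈439066.7 (left) → 0 crossings.
Bench: 5–6 at easting≈419976.0 (left), 6–1 at easting≈433307.3 (left) → 0 crossings.
Only Spur has an odd count, so the point is inside Spur.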